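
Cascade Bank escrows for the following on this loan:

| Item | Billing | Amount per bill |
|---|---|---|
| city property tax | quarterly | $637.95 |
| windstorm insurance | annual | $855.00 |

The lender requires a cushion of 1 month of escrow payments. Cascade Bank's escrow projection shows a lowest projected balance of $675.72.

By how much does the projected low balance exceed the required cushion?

City property tax = $637.95 × 4 = $2,551.80
Windstorm insurance = $855.00
Total annual escrow = $2,551.80 + $855.00 = $3,406.80
Base monthly escrow = $3,406.80 / 12 = $283.90
Required reserve = 1 × $283.90 = $283.90
Excess over cushion: $675.72 − $283.90 = $391.82

$391.82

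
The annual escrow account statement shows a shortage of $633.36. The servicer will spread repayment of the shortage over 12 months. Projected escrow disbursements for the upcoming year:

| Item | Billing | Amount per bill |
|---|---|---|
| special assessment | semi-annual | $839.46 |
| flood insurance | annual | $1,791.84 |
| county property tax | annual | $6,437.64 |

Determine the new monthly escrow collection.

$878.48

Special assessment = $839.46 × 2 = $1,678.92 per year
Flood insurance = $1,791.84 per year
County property tax = $6,437.64 per year
Total per year = $1,678.92 + $1,791.84 + $6,437.64 = $9,908.40
Per month = $9,908.40 ÷ 12 = $825.70
Monthly shortage recovery: $633.36 / 12 = $52.78
New monthly escrow = $825.70 + $52.78 = $878.48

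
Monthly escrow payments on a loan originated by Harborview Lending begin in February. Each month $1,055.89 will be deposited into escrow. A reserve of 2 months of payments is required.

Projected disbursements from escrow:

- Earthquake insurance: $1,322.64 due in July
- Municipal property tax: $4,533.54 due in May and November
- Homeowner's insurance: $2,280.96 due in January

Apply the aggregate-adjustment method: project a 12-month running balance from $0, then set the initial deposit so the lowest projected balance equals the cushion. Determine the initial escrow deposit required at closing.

$2,421.76

Cushion = 2 × $1,055.89 = $2,111.78
Trial balance (start $0, +$1,055.89 each month, − disbursements):
  Feb: +$1,055.89 → $1,055.89
  Mar: +$1,055.89 → $2,111.78
  Apr: +$1,055.89 → $3,167.67
  May: +$1,055.89 − $4,533.54 → -$309.98
  Jun: +$1,055.89 → $745.91
  Jul: +$1,055.89 − $1,322.64 → $479.16
  Aug: +$1,055.89 → $1,535.05
  Sep: +$1,055.89 → $2,590.94
  Oct: +$1,055.89 → $3,646.83
  Nov: +$1,055.89 − $4,533.54 → $169.18
  Dec: +$1,055.89 → $1,225.07
  Jan: +$1,055.89 − $2,280.96 → $0.00
Lowest trial balance = -$309.98 (May)
Initial deposit = cushion − low point = $2,111.78 − (-$309.98) = $2,421.76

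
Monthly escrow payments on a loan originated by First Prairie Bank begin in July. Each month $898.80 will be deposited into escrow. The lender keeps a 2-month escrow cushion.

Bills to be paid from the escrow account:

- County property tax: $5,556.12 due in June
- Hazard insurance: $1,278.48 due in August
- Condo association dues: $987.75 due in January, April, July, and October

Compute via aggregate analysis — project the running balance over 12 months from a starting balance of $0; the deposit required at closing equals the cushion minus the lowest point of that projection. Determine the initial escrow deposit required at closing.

$2,266.23

Cushion = 2 × $898.80 = $1,797.60
Trial balance (start $0, +$898.80 each month, − disbursements):
  Jul: +$898.80 − $987.75 → -$88.95
  Aug: +$898.80 − $1,278.48 → -$468.63
  Sep: +$898.80 → $430.17
  Oct: +$898.80 − $987.75 → $341.22
  Nov: +$898.80 → $1,240.02
  Dec: +$898.80 → $2,138.82
  Jan: +$898.80 − $987.75 → $2,049.87
  Feb: +$898.80 → $2,948.67
  Mar: +$898.80 → $3,847.47
  Apr: +$898.80 − $987.75 → $3,758.52
  May: +$898.80 → $4,657.32
  Jun: +$898.80 − $5,556.12 → $0.00
Lowest trial balance = -$468.63 (Aug)
Initial deposit = cushion − low point = $1,797.60 − (-$468.63) = $2,266.23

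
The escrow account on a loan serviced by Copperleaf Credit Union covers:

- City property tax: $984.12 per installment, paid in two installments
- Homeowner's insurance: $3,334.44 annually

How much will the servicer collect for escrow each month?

$441.89

City property tax = $984.12 × 2 = $1,968.24
Homeowner's insurance = $3,334.44
Yearly total = $5,302.68
Per month = $5,302.68 / 12 = $441.89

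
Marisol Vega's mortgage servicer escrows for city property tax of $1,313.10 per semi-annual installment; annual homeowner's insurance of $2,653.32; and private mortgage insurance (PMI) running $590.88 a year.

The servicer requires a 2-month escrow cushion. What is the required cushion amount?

$978.40

City property tax — $1,313.10 × 2 = $2,626.20
Homeowner's insurance — $2,653.32
Private mortgage insurance (PMI) — $590.88
Total annual escrow = $5,870.40
Base monthly escrow = $5,870.40 / 12 = $489.20
Reserve = 2 × $489.20 = $978.40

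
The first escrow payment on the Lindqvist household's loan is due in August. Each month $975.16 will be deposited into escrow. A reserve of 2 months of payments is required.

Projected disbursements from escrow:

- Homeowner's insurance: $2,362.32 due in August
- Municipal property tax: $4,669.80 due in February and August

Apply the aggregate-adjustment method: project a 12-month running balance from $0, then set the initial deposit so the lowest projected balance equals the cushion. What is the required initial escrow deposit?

$8,007.28

Cushion = 2 × $975.16 = $1,950.32
Trial balance (start $0, +$975.16 each month, − disbursements):
  Aug: +$975.16 − $7,032.12 → -$6,056.96
  Sep: +$975.16 → -$5,081.80
  Oct: +$975.16 → -$4,106.64
  Nov: +$975.16 → -$3,131.48
  Dec: +$975.16 → -$2,156.32
  Jan: +$975.16 → -$1,181.16
  Feb: +$975.16 − $4,669.80 → -$4,875.80
  Mar: +$975.16 → -$3,900.64
  Apr: +$975.16 → -$2,925.48
  May: +$975.16 → -$1,950.32
  Jun: +$975.16 → -$975.16
  Jul: +$975.16 → $0.00
Lowest trial balance = -$6,056.96 (Aug)
Initial deposit = cushion − low point = $1,950.32 − (-$6,056.96) = $8,007.28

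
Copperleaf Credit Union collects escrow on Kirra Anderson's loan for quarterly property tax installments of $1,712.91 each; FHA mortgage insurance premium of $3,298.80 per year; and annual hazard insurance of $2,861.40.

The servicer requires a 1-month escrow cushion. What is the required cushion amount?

Property tax — $1,712.91 × 4 = $6,851.64 annually
FHA mortgage insurance premium — $3,298.80 annually
Hazard insurance — $2,861.40 annually
Yearly total = $13,011.84
Base monthly escrow = $13,011.84 / 12 = $1,084.32
Reserve = 1 × $1,084.32 = $1,084.32

$1,084.32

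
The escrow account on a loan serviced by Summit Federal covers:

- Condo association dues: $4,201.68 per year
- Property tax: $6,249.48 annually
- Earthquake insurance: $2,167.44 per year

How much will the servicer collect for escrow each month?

Condo association dues = $4,201.68
Property tax = $6,249.48
Earthquake insurance = $2,167.44
Total per year = $4,201.68 + $6,249.48 + $2,167.44 = $12,618.60
Monthly escrow = $12,618.60 ÷ 12 = $1,051.55

$1,051.55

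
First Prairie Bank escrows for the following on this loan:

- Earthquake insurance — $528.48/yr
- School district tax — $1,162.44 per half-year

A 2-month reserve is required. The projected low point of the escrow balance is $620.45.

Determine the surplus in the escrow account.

$144.89

Earthquake insurance: $528.48/yr
School district tax: $1,162.44 × 2 = $2,324.88/yr
Yearly total = $2,853.36
Base monthly escrow = $2,853.36 / 12 = $237.78
Required cushion = 2 × $237.78 = $475.56
Excess over cushion: $620.45 − $475.56 = $144.89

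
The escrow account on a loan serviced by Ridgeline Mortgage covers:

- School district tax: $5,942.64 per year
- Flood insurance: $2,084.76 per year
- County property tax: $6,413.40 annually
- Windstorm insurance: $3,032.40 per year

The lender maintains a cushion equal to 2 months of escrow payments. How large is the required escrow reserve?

School district tax: $5,942.64 per year
Flood insurance: $2,084.76 per year
County property tax: $6,413.40 per year
Windstorm insurance: $3,032.40 per year
Combined annual = $5,942.64 + $2,084.76 + $6,413.40 + $3,032.40 = $17,473.20
Per month = $17,473.20 ÷ 12 = $1,456.10
Required cushion = 2 × $1,456.10 = $2,912.20

$2,912.20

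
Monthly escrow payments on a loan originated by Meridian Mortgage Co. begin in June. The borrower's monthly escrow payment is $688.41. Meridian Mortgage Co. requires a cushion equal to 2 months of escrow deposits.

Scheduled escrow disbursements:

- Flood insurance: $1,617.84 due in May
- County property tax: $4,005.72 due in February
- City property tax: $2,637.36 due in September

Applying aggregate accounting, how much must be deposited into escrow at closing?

$1,824.21

Cushion = 2 × $688.41 = $1,376.82
Trial balance (start $0, +$688.41 each month, − disbursements):
  Jun: +$688.41 → $688.41
  Jul: +$688.41 → $1,376.82
  Aug: +$688.41 → $2,065.23
  Sep: +$688.41 − $2,637.36 → $116.28
  Oct: +$688.41 → $804.69
  Nov: +$688.41 → $1,493.10
  Dec: +$688.41 → $2,181.51
  Jan: +$688.41 → $2,869.92
  Feb: +$688.41 − $4,005.72 → -$447.39
  Mar: +$688.41 → $241.02
  Apr: +$688.41 → $929.43
  May: +$688.41 − $1,617.84 → $0.00
Lowest trial balance = -$447.39 (Feb)
Initial deposit = cushion − low point = $1,376.82 − (-$447.39) = $1,824.21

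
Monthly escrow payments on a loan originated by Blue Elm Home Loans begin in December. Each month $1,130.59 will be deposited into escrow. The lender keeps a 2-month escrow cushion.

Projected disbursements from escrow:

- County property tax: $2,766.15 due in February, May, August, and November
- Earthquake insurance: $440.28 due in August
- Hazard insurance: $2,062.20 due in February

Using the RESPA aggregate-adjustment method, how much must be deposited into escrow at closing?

$3,697.76

Cushion = 2 × $1,130.59 = $2,261.18
Trial balance (start $0, +$1,130.59 each month, − disbursements):
  Dec: +$1,130.59 → $1,130.59
  Jan: +$1,130.59 → $2,261.18
  Feb: +$1,130.59 − $4,828.35 → -$1,436.58
  Mar: +$1,130.59 → -$305.99
  Apr: +$1,130.59 → $824.60
  May: +$1,130.59 − $2,766.15 → -$810.96
  Jun: +$1,130.59 → $319.63
  Jul: +$1,130.59 → $1,450.22
  Aug: +$1,130.59 − $3,206.43 → -$625.62
  Sep: +$1,130.59 → $504.97
  Oct: +$1,130.59 → $1,635.56
  Nov: +$1,130.59 − $2,766.15 → $0.00
Lowest trial balance = -$1,436.58 (Feb)
Initial deposit = cushion − low point = $2,261.18 − (-$1,436.58) = $3,697.76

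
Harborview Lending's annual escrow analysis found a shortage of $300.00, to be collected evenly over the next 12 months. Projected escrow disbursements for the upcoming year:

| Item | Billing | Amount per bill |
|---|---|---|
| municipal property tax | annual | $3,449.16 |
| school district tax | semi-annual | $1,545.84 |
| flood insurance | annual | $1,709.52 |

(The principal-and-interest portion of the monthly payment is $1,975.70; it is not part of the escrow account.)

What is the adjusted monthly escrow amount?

Municipal property tax — $3,449.16/yr
School district tax — $1,545.84 × 2 = $3,091.68/yr
Flood insurance — $1,709.52/yr
Annual escrow total = $8,250.36
Monthly escrow = $8,250.36 / 12 = $687.53
Shortage spread = $300.00 / 12 = $25.00/mo
New monthly escrow = $687.53 + $25.00 = $712.53

$712.53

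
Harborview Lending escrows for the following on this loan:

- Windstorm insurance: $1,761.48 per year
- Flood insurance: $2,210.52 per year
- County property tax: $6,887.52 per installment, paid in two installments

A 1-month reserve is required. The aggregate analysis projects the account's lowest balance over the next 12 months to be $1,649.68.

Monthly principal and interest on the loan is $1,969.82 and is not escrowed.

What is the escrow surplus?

Windstorm insurance = $1,761.48 annually
Flood insurance = $2,210.52 annually
County property tax = $6,887.52 × 2 = $13,775.04 annually
Yearly total = $1,761.48 + $2,210.52 + $13,775.04 = $17,747.04
Base monthly escrow = $17,747.04 / 12 = $1,478.92
Cushion = 1 × $1,478.92 = $1,478.92
Surplus = $1,649.68 − $1,478.92 = $170.76

$170.76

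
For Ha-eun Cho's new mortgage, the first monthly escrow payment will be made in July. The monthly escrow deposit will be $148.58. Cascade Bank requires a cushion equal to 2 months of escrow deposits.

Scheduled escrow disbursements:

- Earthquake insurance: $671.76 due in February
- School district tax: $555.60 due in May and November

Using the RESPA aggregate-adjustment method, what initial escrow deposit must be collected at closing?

Cushion = 2 × $148.58 = $297.16
Trial balance (start $0, +$148.58 each month, − disbursements):
  Jul: +$148.58 → $148.58
  Aug: +$148.58 → $297.16
  Sep: +$148.58 → $445.74
  Oct: +$148.58 → $594.32
  Nov: +$148.58 − $555.60 → $187.30
  Dec: +$148.58 → $335.88
  Jan: +$148.58 → $484.46
  Feb: +$148.58 − $671.76 → -$38.72
  Mar: +$148.58 → $109.86
  Apr: +$148.58 → $258.44
  May: +$148.58 − $555.60 → -$148.58
  Jun: +$148.58 → $0.00
Lowest trial balance = -$148.58 (May)
Initial deposit = cushion − low point = $297.16 − (-$148.58) = $445.74

$445.74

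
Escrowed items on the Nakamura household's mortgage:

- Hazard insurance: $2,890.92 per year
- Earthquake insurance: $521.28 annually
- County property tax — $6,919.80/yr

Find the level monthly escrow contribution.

Hazard insurance = $2,890.92/yr
Earthquake insurance = $521.28/yr
County property tax = $6,919.80/yr
Total annual escrow = $10,332.00
Per month = $10,332.00 / 12 = $861.00

$861.00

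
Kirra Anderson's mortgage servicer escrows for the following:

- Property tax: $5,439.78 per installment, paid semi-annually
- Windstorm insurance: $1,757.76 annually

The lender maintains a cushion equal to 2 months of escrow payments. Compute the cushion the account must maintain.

$2,106.22

Property tax: $5,439.78 × 2 = $10,879.56
Windstorm insurance: $1,757.76
Annual escrow total = $10,879.56 + $1,757.76 = $12,637.32
Monthly escrow = $12,637.32 ÷ 12 = $1,053.11
Cushion = 2 × $1,053.11 = $2,106.22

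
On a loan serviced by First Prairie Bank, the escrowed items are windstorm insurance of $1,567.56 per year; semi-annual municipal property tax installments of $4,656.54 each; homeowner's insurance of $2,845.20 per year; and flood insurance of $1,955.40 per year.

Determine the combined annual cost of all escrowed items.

Windstorm insurance — $1,567.56 per year
Municipal property tax — $4,656.54 × 2 = $9,313.08 per year
Homeowner's insurance — $2,845.20 per year
Flood insurance — $1,955.40 per year
Annual escrow total = $1,567.56 + $9,313.08 + $2,845.20 + $1,955.40 = $15,681.24

$15,681.24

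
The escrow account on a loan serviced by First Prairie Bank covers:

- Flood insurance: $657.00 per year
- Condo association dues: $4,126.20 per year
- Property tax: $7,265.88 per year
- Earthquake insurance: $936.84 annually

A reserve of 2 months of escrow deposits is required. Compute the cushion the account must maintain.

$2,164.32

Flood insurance = $657.00
Condo association dues = $4,126.20
Property tax = $7,265.88
Earthquake insurance = $936.84
Total per year = $657.00 + $4,126.20 + $7,265.88 + $936.84 = $12,985.92
Monthly = $12,985.92 / 12 = $1,082.16
Cushion = 2 × $1,082.16 = $2,164.32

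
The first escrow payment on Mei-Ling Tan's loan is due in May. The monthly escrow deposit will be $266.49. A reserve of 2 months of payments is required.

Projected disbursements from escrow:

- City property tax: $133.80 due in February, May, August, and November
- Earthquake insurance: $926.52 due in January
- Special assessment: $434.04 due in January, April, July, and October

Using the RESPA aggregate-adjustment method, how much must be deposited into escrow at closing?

Cushion = 2 × $266.49 = $532.98
Trial balance (start $0, +$266.49 each month, − disbursements):
  May: +$266.49 − $133.80 → $132.69
  Jun: +$266.49 → $399.18
  Jul: +$266.49 − $434.04 → $231.63
  Aug: +$266.49 − $133.80 → $364.32
  Sep: +$266.49 → $630.81
  Oct: +$266.49 − $434.04 → $463.26
  Nov: +$266.49 − $133.80 → $595.95
  Dec: +$266.49 → $862.44
  Jan: +$266.49 − $1,360.56 → -$231.63
  Feb: +$266.49 − $133.80 → -$98.94
  Mar: +$266.49 → $167.55
  Apr: +$266.49 − $434.04 → $0.00
Lowest trial balance = -$231.63 (Jan)
Initial deposit = cushion − low point = $532.98 − (-$231.63) = $764.61

$764.61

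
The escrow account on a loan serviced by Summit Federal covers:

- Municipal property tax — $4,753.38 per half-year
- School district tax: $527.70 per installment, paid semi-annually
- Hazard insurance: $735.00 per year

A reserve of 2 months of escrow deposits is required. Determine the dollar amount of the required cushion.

$1,882.86

Municipal property tax: $4,753.38 × 2 = $9,506.76 per year
School district tax: $527.70 × 2 = $1,055.40 per year
Hazard insurance: $735.00 per year
Combined annual = $11,297.16
Monthly escrow = $11,297.16 ÷ 12 = $941.43
Required cushion = 2 × $941.43 = $1,882.86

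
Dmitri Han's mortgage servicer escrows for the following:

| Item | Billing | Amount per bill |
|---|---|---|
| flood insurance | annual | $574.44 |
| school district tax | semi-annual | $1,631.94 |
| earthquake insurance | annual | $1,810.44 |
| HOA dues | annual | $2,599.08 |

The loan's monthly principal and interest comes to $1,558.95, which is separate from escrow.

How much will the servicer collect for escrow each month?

Flood insurance — $574.44 per year
School district tax — $1,631.94 × 2 = $3,263.88 per year
Earthquake insurance — $1,810.44 per year
HOA dues — $2,599.08 per year
Annual escrow total = $574.44 + $3,263.88 + $1,810.44 + $2,599.08 = $8,247.84
Monthly escrow = $8,247.84 / 12 = $687.32

$687.32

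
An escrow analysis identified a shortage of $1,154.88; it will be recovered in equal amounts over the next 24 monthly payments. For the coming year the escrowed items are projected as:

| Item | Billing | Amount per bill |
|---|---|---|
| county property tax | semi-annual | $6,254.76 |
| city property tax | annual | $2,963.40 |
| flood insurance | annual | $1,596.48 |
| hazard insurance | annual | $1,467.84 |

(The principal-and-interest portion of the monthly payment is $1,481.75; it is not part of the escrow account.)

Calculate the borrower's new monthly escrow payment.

$1,592.89

County property tax: $6,254.76 × 2 = $12,509.52
City property tax: $2,963.40
Flood insurance: $1,596.48
Hazard insurance: $1,467.84
Annual escrow total = $18,537.24
Per month = $18,537.24 ÷ 12 = $1,544.77
Shortage spread = $1,154.88 ÷ 24 = $48.12/mo
New monthly escrow = $1,544.77 + $48.12 = $1,592.89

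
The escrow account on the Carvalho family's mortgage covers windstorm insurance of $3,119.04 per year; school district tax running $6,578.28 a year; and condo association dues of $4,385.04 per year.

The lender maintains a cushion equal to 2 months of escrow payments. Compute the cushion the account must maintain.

Windstorm insurance: $3,119.04/yr
School district tax: $6,578.28/yr
Condo association dues: $4,385.04/yr
Total annual escrow = $14,082.36
Monthly = $14,082.36 / 12 = $1,173.53
Required cushion = 2 × $1,173.53 = $2,347.06

$2,347.06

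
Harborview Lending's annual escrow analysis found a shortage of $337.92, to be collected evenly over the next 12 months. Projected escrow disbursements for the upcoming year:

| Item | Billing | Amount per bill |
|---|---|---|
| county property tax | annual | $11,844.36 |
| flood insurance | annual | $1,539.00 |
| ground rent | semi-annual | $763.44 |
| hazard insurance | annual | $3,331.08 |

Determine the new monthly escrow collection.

$1,548.27

County property tax = $11,844.36/yr
Flood insurance = $1,539.00/yr
Ground rent = $763.44 × 2 = $1,526.88/yr
Hazard insurance = $3,331.08/yr
Yearly total = $18,241.32
Per month = $18,241.32 ÷ 12 = $1,520.11
Monthly shortage recovery: $337.92 ÷ 12 = $28.16
New monthly escrow = $1,520.11 + $28.16 = $1,548.27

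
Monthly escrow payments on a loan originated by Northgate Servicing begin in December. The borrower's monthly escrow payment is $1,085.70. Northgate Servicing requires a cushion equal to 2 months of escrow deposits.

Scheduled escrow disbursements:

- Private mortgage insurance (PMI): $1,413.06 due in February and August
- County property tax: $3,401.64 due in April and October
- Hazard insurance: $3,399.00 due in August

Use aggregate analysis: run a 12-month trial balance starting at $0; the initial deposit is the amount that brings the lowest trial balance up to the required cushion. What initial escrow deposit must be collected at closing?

$3,257.10

Cushion = 2 × $1,085.70 = $2,171.40
Trial balance (start $0, +$1,085.70 each month, − disbursements):
  Dec: +$1,085.70 → $1,085.70
  Jan: +$1,085.70 → $2,171.40
  Feb: +$1,085.70 − $1,413.06 → $1,844.04
  Mar: +$1,085.70 → $2,929.74
  Apr: +$1,085.70 − $3,401.64 → $613.80
  May: +$1,085.70 → $1,699.50
  Jun: +$1,085.70 → $2,785.20
  Jul: +$1,085.70 → $3,870.90
  Aug: +$1,085.70 − $4,812.06 → $144.54
  Sep: +$1,085.70 → $1,230.24
  Oct: +$1,085.70 − $3,401.64 → -$1,085.70
  Nov: +$1,085.70 → $0.00
Lowest trial balance = -$1,085.70 (Oct)
Initial deposit = cushion − low point = $2,171.40 − (-$1,085.70) = $3,257.10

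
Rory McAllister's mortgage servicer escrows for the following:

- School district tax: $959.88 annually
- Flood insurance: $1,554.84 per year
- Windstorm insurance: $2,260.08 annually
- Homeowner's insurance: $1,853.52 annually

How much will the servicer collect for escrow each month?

School district tax: $959.88 per year
Flood insurance: $1,554.84 per year
Windstorm insurance: $2,260.08 per year
Homeowner's insurance: $1,853.52 per year
Total per year = $959.88 + $1,554.84 + $2,260.08 + $1,853.52 = $6,628.32
Per month = $6,628.32 ÷ 12 = $552.36

$552.36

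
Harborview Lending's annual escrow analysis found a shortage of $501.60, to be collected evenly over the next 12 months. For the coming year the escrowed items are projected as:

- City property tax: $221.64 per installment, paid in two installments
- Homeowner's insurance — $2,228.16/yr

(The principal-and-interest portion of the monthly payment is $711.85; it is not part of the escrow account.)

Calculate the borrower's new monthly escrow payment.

$264.42

City property tax = $221.64 × 2 = $443.28 annually
Homeowner's insurance = $2,228.16 annually
Total annual escrow = $443.28 + $2,228.16 = $2,671.44
Monthly escrow = $2,671.44 / 12 = $222.62
Shortage spread = $501.60 / 12 = $41.80/mo
New monthly escrow = $222.62 + $41.80 = $264.42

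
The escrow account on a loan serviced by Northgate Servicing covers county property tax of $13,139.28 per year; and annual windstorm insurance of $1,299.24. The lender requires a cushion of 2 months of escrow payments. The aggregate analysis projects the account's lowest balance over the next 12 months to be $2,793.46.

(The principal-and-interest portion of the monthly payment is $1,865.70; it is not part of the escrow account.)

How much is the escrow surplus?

$387.04

County property tax: $13,139.28 annually
Windstorm insurance: $1,299.24 annually
Yearly total = $14,438.52
Per month = $14,438.52 ÷ 12 = $1,203.21
Required reserve = 2 × $1,203.21 = $2,406.42
Surplus = $2,793.46 − $2,406.42 = $387.04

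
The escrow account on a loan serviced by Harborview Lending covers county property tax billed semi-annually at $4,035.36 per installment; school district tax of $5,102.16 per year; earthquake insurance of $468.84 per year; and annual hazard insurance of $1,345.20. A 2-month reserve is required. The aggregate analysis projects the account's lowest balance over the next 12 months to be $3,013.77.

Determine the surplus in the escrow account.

$515.95

County property tax = $4,035.36 × 2 = $8,070.72
School district tax = $5,102.16
Earthquake insurance = $468.84
Hazard insurance = $1,345.20
Total per year = $14,986.92
Base monthly escrow = $14,986.92 ÷ 12 = $1,248.91
Required cushion = 2 × $1,248.91 = $2,497.82
Surplus = $3,013.77 − $2,497.82 = $515.95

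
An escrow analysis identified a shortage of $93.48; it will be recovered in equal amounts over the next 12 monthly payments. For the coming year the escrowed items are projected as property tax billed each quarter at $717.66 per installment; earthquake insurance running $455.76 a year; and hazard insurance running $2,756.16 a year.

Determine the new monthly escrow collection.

$514.67

Property tax — $717.66 × 4 = $2,870.64 annually
Earthquake insurance — $455.76 annually
Hazard insurance — $2,756.16 annually
Total annual escrow = $2,870.64 + $455.76 + $2,756.16 = $6,082.56
Monthly escrow = $6,082.56 ÷ 12 = $506.88
Shortage spread = $93.48 / 12 = $7.79/mo
New monthly escrow = $506.88 + $7.79 = $514.67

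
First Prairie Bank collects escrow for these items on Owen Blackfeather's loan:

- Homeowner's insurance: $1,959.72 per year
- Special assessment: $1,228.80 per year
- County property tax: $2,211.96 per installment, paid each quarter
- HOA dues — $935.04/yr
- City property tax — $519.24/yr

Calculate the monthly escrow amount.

Homeowner's insurance — $1,959.72 annually
Special assessment — $1,228.80 annually
County property tax — $2,211.96 × 4 = $8,847.84 annually
HOA dues — $935.04 annually
City property tax — $519.24 annually
Combined annual = $1,959.72 + $1,228.80 + $8,847.84 + $935.04 + $519.24 = $13,490.64
Monthly = $13,490.64 / 12 = $1,124.22

$1,124.22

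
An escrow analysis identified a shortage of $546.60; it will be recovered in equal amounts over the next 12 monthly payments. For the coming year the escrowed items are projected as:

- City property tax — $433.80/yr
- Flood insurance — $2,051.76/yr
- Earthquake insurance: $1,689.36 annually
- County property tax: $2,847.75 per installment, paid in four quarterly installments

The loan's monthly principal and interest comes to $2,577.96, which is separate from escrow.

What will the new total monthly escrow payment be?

City property tax: $433.80 annually
Flood insurance: $2,051.76 annually
Earthquake insurance: $1,689.36 annually
County property tax: $2,847.75 × 4 = $11,391.00 annually
Total annual escrow = $433.80 + $2,051.76 + $1,689.36 + $11,391.00 = $15,565.92
Base monthly escrow = $15,565.92 ÷ 12 = $1,297.16
Shortage spread = $546.60 ÷ 12 = $45.55/mo
New monthly escrow = $1,297.16 + $45.55 = $1,342.71

$1,342.71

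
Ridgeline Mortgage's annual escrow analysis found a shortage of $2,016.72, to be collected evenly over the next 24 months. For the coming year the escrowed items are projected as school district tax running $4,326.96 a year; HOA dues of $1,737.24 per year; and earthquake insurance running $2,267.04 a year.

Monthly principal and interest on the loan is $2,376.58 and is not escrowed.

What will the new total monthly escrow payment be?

School district tax = $4,326.96
HOA dues = $1,737.24
Earthquake insurance = $2,267.04
Yearly total = $8,331.24
Base monthly escrow = $8,331.24 ÷ 12 = $694.27
Monthly shortage recovery: $2,016.72 ÷ 24 = $84.03
Adjusted monthly = $694.27 + $84.03 = $778.30

$778.30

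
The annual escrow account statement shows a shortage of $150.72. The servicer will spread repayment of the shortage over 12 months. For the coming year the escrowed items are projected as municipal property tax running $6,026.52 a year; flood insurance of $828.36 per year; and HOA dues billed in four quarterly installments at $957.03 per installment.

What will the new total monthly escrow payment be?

Municipal property tax = $6,026.52/yr
Flood insurance = $828.36/yr
HOA dues = $957.03 × 4 = $3,828.12/yr
Combined annual = $10,683.00
Base monthly escrow = $10,683.00 / 12 = $890.25
Shortage per month = $150.72 ÷ 12 = $12.56
Adjusted monthly = $890.25 + $12.56 = $902.81

$902.81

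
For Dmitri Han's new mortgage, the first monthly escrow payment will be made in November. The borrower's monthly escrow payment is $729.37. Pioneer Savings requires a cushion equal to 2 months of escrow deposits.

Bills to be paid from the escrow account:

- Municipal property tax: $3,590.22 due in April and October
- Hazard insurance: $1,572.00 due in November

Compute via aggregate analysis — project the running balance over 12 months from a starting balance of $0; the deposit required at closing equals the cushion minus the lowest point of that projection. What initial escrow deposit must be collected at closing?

$2,301.37

Cushion = 2 × $729.37 = $1,458.74
Trial balance (start $0, +$729.37 each month, − disbursements):
  Nov: +$729.37 − $1,572.00 → -$842.63
  Dec: +$729.37 → -$113.26
  Jan: +$729.37 → $616.11
  Feb: +$729.37 → $1,345.48
  Mar: +$729.37 → $2,074.85
  Apr: +$729.37 − $3,590.22 → -$786.00
  May: +$729.37 → -$56.63
  Jun: +$729.37 → $672.74
  Jul: +$729.37 → $1,402.11
  Aug: +$729.37 → $2,131.48
  Sep: +$729.37 → $2,860.85
  Oct: +$729.37 − $3,590.22 → $0.00
Lowest trial balance = -$842.63 (Nov)
Initial deposit = cushion − low point = $1,458.74 − (-$842.63) = $2,301.37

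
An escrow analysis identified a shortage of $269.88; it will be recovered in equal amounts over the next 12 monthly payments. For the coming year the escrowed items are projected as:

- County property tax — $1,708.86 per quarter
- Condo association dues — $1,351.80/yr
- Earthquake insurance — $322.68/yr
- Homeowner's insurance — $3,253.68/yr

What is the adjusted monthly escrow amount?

County property tax — $1,708.86 × 4 = $6,835.44/yr
Condo association dues — $1,351.80/yr
Earthquake insurance — $322.68/yr
Homeowner's insurance — $3,253.68/yr
Yearly total = $6,835.44 + $1,351.80 + $322.68 + $3,253.68 = $11,763.60
Monthly = $11,763.60 ÷ 12 = $980.30
Shortage spread = $269.88 ÷ 12 = $22.49/mo
New monthly escrow = $980.30 + $22.49 = $1,002.79

$1,002.79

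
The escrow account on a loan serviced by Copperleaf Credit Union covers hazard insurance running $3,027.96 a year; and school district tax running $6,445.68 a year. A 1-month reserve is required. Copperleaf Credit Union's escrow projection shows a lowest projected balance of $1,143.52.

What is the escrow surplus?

Hazard insurance = $3,027.96
School district tax = $6,445.68
Total annual escrow = $9,473.64
Per month = $9,473.64 / 12 = $789.47
Required reserve = 1 × $789.47 = $789.47
Surplus = $1,143.52 − $789.47 = $354.05

$354.05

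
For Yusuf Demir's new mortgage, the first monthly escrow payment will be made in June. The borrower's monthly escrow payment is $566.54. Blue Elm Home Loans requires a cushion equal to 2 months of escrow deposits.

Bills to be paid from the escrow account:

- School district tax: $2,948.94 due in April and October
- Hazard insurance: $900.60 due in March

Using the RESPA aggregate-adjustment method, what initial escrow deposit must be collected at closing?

Cushion = 2 × $566.54 = $1,133.08
Trial balance (start $0, +$566.54 each month, − disbursements):
  Jun: +$566.54 → $566.54
  Jul: +$566.54 → $1,133.08
  Aug: +$566.54 → $1,699.62
  Sep: +$566.54 → $2,266.16
  Oct: +$566.54 − $2,948.94 → -$116.24
  Nov: +$566.54 → $450.30
  Dec: +$566.54 → $1,016.84
  Jan: +$566.54 → $1,583.38
  Feb: +$566.54 → $2,149.92
  Mar: +$566.54 − $900.60 → $1,815.86
  Apr: +$566.54 − $2,948.94 → -$566.54
  May: +$566.54 → $0.00
Lowest trial balance = -$566.54 (Apr)
Initial deposit = cushion − low point = $1,133.08 − (-$566.54) = $1,699.62

$1,699.62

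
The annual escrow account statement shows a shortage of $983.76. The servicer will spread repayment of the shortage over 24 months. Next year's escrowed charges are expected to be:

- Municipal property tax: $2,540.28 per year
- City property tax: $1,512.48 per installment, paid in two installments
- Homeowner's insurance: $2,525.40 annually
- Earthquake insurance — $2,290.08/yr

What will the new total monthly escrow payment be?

Municipal property tax — $2,540.28/yr
City property tax — $1,512.48 × 2 = $3,024.96/yr
Homeowner's insurance — $2,525.40/yr
Earthquake insurance — $2,290.08/yr
Annual escrow total = $2,540.28 + $3,024.96 + $2,525.40 + $2,290.08 = $10,380.72
Per month = $10,380.72 ÷ 12 = $865.06
Shortage per month = $983.76 ÷ 24 = $40.99
Adjusted monthly = $865.06 + $40.99 = $906.05

$906.05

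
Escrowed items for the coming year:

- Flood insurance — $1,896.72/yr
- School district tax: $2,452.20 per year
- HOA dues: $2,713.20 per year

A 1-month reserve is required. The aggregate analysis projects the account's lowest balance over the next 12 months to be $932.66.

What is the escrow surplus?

Flood insurance — $1,896.72 annually
School district tax — $2,452.20 annually
HOA dues — $2,713.20 annually
Total annual escrow = $7,062.12
Base monthly escrow = $7,062.12 / 12 = $588.51
Cushion = 1 × $588.51 = $588.51
Excess over cushion: $932.66 − $588.51 = $344.15

$344.15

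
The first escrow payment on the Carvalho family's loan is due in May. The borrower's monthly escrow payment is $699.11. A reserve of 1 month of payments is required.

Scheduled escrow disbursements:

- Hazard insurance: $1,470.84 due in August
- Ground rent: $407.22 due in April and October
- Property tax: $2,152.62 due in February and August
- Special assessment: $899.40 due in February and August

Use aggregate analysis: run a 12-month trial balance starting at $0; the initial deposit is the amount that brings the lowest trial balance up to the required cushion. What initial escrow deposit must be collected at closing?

$2,425.53

Cushion = 1 × $699.11 = $699.11
Trial balance (start $0, +$699.11 each month, − disbursements):
  May: +$699.11 → $699.11
  Jun: +$699.11 → $1,398.22
  Jul: +$699.11 → $2,097.33
  Aug: +$699.11 − $4,522.86 → -$1,726.42
  Sep: +$699.11 → -$1,027.31
  Oct: +$699.11 − $407.22 → -$735.42
  Nov: +$699.11 → -$36.31
  Dec: +$699.11 → $662.80
  Jan: +$699.11 → $1,361.91
  Feb: +$699.11 − $3,052.02 → -$991.00
  Mar: +$699.11 → -$291.89
  Apr: +$699.11 − $407.22 → $0.00
Lowest trial balance = -$1,726.42 (Aug)
Initial deposit = cushion − low point = $699.11 − (-$1,726.42) = $2,425.53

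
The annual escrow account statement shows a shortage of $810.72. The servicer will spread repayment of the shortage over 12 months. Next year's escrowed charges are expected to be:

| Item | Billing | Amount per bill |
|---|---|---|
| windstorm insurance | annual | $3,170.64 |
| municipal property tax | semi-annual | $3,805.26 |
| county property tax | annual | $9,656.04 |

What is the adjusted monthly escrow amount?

Windstorm insurance: $3,170.64
Municipal property tax: $3,805.26 × 2 = $7,610.52
County property tax: $9,656.04
Combined annual = $3,170.64 + $7,610.52 + $9,656.04 = $20,437.20
Monthly = $20,437.20 / 12 = $1,703.10
Shortage spread = $810.72 ÷ 12 = $67.56/mo
Adjusted monthly = $1,703.10 + $67.56 = $1,770.66

$1,770.66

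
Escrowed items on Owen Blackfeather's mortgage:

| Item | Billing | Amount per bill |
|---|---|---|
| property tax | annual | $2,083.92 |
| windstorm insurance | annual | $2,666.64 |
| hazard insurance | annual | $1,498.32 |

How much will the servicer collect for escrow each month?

Property tax = $2,083.92
Windstorm insurance = $2,666.64
Hazard insurance = $1,498.32
Annual escrow total = $2,083.92 + $2,666.64 + $1,498.32 = $6,248.88
Per month = $6,248.88 ÷ 12 = $520.74

$520.74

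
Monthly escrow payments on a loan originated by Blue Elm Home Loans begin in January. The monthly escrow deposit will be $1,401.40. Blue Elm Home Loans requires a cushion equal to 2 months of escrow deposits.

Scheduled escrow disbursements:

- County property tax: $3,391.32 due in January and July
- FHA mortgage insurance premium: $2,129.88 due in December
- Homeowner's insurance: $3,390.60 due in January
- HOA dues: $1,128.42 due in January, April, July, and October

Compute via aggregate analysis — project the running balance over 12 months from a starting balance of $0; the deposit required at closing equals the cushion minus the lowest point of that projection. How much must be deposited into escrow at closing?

$9,311.74

Cushion = 2 × $1,401.40 = $2,802.80
Trial balance (start $0, +$1,401.40 each month, − disbursements):
  Jan: +$1,401.40 − $7,910.34 → -$6,508.94
  Feb: +$1,401.40 → -$5,107.54
  Mar: +$1,401.40 → -$3,706.14
  Apr: +$1,401.40 − $1,128.42 → -$3,433.16
  May: +$1,401.40 → -$2,031.76
  Jun: +$1,401.40 → -$630.36
  Jul: +$1,401.40 − $4,519.74 → -$3,748.70
  Aug: +$1,401.40 → -$2,347.30
  Sep: +$1,401.40 → -$945.90
  Oct: +$1,401.40 − $1,128.42 → -$672.92
  Nov: +$1,401.40 → $728.48
  Dec: +$1,401.40 − $2,129.88 → $0.00
Lowest trial balance = -$6,508.94 (Jan)
Initial deposit = cushion − low point = $2,802.80 − (-$6,508.94) = $9,311.74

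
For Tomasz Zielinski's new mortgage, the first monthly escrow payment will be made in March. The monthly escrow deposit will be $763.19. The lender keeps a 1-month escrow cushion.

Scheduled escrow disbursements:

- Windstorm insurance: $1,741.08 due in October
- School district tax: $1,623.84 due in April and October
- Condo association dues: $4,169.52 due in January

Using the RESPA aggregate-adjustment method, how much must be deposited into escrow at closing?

Cushion = 1 × $763.19 = $763.19
Trial balance (start $0, +$763.19 each month, − disbursements):
  Mar: +$763.19 → $763.19
  Apr: +$763.19 − $1,623.84 → -$97.46
  May: +$763.19 → $665.73
  Jun: +$763.19 → $1,428.92
  Jul: +$763.19 → $2,192.11
  Aug: +$763.19 → $2,955.30
  Sep: +$763.19 → $3,718.49
  Oct: +$763.19 − $3,364.92 → $1,116.76
  Nov: +$763.19 → $1,879.95
  Dec: +$763.19 → $2,643.14
  Jan: +$763.19 − $4,169.52 → -$763.19
  Feb: +$763.19 → $0.00
Lowest trial balance = -$763.19 (Jan)
Initial deposit = cushion − low point = $763.19 − (-$763.19) = $1,526.38

$1,526.38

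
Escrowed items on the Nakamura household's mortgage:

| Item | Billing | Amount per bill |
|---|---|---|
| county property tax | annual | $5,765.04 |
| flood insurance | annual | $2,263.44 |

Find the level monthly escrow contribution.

County property tax = $5,765.04/yr
Flood insurance = $2,263.44/yr
Annual escrow total = $5,765.04 + $2,263.44 = $8,028.48
Monthly escrow = $8,028.48 / 12 = $669.04

$669.04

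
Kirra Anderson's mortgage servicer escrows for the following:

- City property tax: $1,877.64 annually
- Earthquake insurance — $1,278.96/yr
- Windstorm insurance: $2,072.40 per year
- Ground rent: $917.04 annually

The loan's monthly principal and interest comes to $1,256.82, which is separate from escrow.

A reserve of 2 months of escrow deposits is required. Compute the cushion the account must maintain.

$1,024.34

City property tax = $1,877.64 per year
Earthquake insurance = $1,278.96 per year
Windstorm insurance = $2,072.40 per year
Ground rent = $917.04 per year
Combined annual = $6,146.04
Base monthly escrow = $6,146.04 ÷ 12 = $512.17
Cushion = 2 × $512.17 = $1,024.34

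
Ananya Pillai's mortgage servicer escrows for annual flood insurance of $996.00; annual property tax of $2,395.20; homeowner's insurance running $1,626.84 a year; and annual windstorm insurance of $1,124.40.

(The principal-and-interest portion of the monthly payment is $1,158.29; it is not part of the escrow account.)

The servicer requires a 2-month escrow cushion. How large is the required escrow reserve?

$1,023.74

Flood insurance — $996.00/yr
Property tax — $2,395.20/yr
Homeowner's insurance — $1,626.84/yr
Windstorm insurance — $1,124.40/yr
Combined annual = $996.00 + $2,395.20 + $1,626.84 + $1,124.40 = $6,142.44
Monthly = $6,142.44 / 12 = $511.87
Required cushion = 2 × $511.87 = $1,023.74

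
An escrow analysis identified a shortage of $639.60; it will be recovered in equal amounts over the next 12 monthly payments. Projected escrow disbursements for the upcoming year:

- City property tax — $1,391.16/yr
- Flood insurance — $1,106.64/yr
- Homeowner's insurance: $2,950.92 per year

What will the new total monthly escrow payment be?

City property tax — $1,391.16/yr
Flood insurance — $1,106.64/yr
Homeowner's insurance — $2,950.92/yr
Combined annual = $5,448.72
Monthly escrow = $5,448.72 ÷ 12 = $454.06
Shortage spread = $639.60 / 12 = $53.30/mo
New monthly escrow = $454.06 + $53.30 = $507.36

$507.36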